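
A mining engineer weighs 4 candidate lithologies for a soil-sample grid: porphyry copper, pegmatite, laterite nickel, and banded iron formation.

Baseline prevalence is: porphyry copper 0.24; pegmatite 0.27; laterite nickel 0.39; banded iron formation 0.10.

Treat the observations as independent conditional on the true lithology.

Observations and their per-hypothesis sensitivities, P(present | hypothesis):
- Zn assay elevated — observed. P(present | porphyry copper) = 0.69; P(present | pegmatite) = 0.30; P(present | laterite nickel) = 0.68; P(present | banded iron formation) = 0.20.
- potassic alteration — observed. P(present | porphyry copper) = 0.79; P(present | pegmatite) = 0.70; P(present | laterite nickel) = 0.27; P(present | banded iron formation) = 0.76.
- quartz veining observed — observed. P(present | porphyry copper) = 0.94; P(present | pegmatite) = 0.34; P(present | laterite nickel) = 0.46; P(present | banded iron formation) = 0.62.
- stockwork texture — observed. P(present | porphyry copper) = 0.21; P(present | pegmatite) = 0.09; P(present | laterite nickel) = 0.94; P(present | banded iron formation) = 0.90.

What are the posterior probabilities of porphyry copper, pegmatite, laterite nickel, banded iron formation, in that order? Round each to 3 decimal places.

For each hypothesis, the unnormalized posterior weight is prior × product of the observation likelihoods:
  porphyry copper: 0.24 × 0.69 × 0.79 × 0.94 × 0.21 = 0.025825
  pegmatite: 0.27 × 0.30 × 0.70 × 0.34 × 0.09 = 0.001735
  laterite nickel: 0.39 × 0.68 × 0.27 × 0.46 × 0.94 = 0.030962
  banded iron formation: 0.10 × 0.20 × 0.76 × 0.62 × 0.90 = 0.0084816
Marginal likelihood of the evidence = 0.067003.
P(porphyry copper | evidence) = 0.025825 / 0.067003 ≈ 0.385
P(pegmatite | evidence) = 0.001735 / 0.067003 ≈ 0.026
P(laterite nickel | evidence) = 0.030962 / 0.067003 ≈ 0.462
P(banded iron formation | evidence) = 0.0084816 / 0.067003 ≈ 0.127

0.385, 0.026, 0.462, 0.127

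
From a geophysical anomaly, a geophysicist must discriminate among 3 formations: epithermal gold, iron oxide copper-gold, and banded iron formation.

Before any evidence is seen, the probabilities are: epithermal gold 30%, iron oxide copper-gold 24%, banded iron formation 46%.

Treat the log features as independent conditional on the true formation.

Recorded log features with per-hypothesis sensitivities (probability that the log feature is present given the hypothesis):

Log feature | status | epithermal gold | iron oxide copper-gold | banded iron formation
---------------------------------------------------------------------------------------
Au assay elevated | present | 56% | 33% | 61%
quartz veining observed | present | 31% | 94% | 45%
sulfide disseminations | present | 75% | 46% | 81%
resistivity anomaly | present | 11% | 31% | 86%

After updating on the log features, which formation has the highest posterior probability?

banded iron formation

By Bayes' rule with conditional independence, the unnormalized weight for each hypothesis is prior × ∏ likelihoods:
  epithermal gold: 0.30 × 0.56 × 0.31 × 0.75 × 0.11 = 0.0042966
  iron oxide copper-gold: 0.24 × 0.33 × 0.94 × 0.46 × 0.31 = 0.010616
  banded iron formation: 0.46 × 0.61 × 0.45 × 0.81 × 0.86 = 0.08796
The unnormalized weights sum to 0.10287.
P(epithermal gold | evidence) ≈ 0.0042966 / 0.10287 ≈ 0.042
P(iron oxide copper-gold | evidence) ≈ 0.010616 / 0.10287 ≈ 0.103
P(banded iron formation | evidence) ≈ 0.08796 / 0.10287 ≈ 0.855
The largest is 0.855, so banded iron formation is most probable.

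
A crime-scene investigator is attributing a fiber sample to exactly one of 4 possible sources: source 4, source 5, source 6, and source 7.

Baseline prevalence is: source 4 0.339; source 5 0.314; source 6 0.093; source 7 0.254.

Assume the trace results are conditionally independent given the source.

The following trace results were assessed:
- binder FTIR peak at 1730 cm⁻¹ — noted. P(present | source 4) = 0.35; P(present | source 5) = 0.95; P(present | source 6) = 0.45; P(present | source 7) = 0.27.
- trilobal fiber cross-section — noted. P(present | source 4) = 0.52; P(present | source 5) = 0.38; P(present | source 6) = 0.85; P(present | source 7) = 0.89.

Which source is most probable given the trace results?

By Bayes' rule with conditional independence, the unnormalized weight for each hypothesis is prior × ∏ likelihoods:
  source 4: 0.339 × 0.35 × 0.52 = 0.061698
  source 5: 0.314 × 0.95 × 0.38 = 0.11335
  source 6: 0.093 × 0.45 × 0.85 = 0.035572
  source 7: 0.254 × 0.27 × 0.89 = 0.061036
Normalizing constant Z = 0.061698 + 0.11335 + 0.035572 + 0.061036 = 0.27166.
P(source 4 | evidence) ≈ 0.061698 / 0.27166 ≈ 0.227
P(source 5 | evidence) ≈ 0.11335 / 0.27166 ≈ 0.417
P(source 6 | evidence) ≈ 0.035572 / 0.27166 ≈ 0.131
P(source 7 | evidence) ≈ 0.061036 / 0.27166 ≈ 0.225
The largest is 0.417, so source 5 is most probable.

source 5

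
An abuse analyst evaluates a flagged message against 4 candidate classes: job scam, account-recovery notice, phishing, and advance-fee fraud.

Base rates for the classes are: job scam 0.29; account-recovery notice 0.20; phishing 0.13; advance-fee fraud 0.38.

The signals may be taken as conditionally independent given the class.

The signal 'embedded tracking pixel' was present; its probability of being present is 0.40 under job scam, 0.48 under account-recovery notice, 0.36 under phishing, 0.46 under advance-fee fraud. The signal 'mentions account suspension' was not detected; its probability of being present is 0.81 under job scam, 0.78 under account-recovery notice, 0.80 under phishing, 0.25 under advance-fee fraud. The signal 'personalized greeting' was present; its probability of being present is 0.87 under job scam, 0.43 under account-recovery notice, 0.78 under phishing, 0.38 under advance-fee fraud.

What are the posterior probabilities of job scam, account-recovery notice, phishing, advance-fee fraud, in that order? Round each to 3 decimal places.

0.225, 0.106, 0.086, 0.584

By Bayes' rule with conditional independence, the unnormalized weight for each hypothesis is prior × ∏ likelihoods (using 1 − P(present | H) for each absent signal):
  job scam: 0.29 × 0.40 × (1 − 0.81) × 0.87 = 0.019175
  account-recovery notice: 0.20 × 0.48 × (1 − 0.78) × 0.43 = 0.0090816
  phishing: 0.13 × 0.36 × (1 − 0.80) × 0.78 = 0.0073008
  advance-fee fraud: 0.38 × 0.46 × (1 − 0.25) × 0.38 = 0.049818
Normalizing constant Z = 0.019175 + 0.0090816 + 0.0073008 + 0.049818 = 0.085375.
P(job scam | evidence) = 0.019175 / 0.085375 ≈ 0.225
P(account-recovery notice | evidence) = 0.0090816 / 0.085375 ≈ 0.106
P(phishing | evidence) = 0.0073008 / 0.085375 ≈ 0.086
P(advance-fee fraud | evidence) = 0.049818 / 0.085375 ≈ 0.584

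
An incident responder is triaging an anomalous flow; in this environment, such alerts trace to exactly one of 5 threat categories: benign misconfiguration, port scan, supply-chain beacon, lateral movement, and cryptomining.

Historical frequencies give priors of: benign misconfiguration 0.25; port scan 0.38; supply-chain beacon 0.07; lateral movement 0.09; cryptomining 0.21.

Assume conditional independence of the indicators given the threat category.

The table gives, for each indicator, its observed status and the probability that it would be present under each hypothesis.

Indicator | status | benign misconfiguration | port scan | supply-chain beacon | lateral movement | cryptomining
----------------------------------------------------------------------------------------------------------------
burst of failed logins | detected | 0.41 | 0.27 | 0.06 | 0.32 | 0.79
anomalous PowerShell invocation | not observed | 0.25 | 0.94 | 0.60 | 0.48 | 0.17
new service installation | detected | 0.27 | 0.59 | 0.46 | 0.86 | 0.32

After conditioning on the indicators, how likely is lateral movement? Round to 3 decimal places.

Multiply each prior by the joint likelihood of the indicator pattern (using 1 − P(present | H) for each absent indicator):
  benign misconfiguration: 0.25 × 0.41 × (1 − 0.25) × 0.27 = 0.020756
  port scan: 0.38 × 0.27 × (1 − 0.94) × 0.59 = 0.003632
  supply-chain beacon: 0.07 × 0.06 × (1 − 0.60) × 0.46 = 0.0007728
  lateral movement: 0.09 × 0.32 × (1 − 0.48) × 0.86 = 0.012879
  cryptomining: 0.21 × 0.79 × (1 − 0.17) × 0.32 = 0.044063
The unnormalized weights sum to 0.082103.
P(lateral movement | evidence) = 0.012879 / 0.082103 ≈ 0.157.

0.157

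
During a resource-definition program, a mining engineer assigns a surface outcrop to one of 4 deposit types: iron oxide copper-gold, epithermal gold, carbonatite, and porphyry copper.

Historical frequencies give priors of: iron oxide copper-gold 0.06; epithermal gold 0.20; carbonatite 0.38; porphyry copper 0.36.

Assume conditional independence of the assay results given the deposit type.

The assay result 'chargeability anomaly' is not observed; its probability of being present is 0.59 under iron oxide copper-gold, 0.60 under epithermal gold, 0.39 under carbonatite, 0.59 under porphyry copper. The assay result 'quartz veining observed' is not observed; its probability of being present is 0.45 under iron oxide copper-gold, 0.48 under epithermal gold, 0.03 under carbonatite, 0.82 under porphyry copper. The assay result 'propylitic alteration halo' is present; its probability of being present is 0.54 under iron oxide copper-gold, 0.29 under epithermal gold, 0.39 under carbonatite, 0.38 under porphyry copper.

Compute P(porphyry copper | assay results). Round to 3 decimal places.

0.086

Multiply each prior by the joint likelihood of the assay result pattern (using 1 − P(present | H) for each absent assay result):
  iron oxide copper-gold: 0.06 × (1 − 0.59) × (1 − 0.45) × 0.54 = 0.0073062
  epithermal gold: 0.20 × (1 − 0.60) × (1 − 0.48) × 0.29 = 0.012064
  carbonatite: 0.38 × (1 − 0.39) × (1 − 0.03) × 0.39 = 0.08769
  porphyry copper: 0.36 × (1 − 0.59) × (1 − 0.82) × 0.38 = 0.010096
The unnormalized weights sum to 0.11716.
P(porphyry copper | evidence) = 0.010096 / 0.11716 ≈ 0.086.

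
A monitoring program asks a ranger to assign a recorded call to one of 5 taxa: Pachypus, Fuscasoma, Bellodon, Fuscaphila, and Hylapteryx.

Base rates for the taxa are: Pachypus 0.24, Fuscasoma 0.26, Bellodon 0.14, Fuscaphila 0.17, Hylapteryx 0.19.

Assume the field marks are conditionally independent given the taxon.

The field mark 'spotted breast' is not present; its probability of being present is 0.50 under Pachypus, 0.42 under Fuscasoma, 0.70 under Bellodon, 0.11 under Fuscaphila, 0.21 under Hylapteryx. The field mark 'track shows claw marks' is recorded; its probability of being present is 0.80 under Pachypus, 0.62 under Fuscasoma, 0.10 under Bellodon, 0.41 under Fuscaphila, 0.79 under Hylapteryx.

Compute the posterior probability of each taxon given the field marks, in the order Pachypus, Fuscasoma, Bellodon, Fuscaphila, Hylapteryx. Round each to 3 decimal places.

For each hypothesis, the unnormalized posterior weight is prior × product of the field mark likelihoods (using 1 − P(present | H) for each absent field mark):
  Pachypus: 0.24 × (1 − 0.50) × 0.80 = 0.096
  Fuscasoma: 0.26 × (1 − 0.42) × 0.62 = 0.093496
  Bellodon: 0.14 × (1 − 0.70) × 0.10 = 0.0042
  Fuscaphila: 0.17 × (1 − 0.11) × 0.41 = 0.062033
  Hylapteryx: 0.19 × (1 − 0.21) × 0.79 = 0.11858
The unnormalized weights sum to 0.37431.
P(Pachypus | evidence) = 0.096 / 0.37431 ≈ 0.256
P(Fuscasoma | evidence) = 0.093496 / 0.37431 ≈ 0.250
P(Bellodon | evidence) = 0.0042 / 0.37431 ≈ 0.011
P(Fuscaphila | evidence) = 0.062033 / 0.37431 ≈ 0.166
P(Hylapteryx | evidence) = 0.11858 / 0.37431 ≈ 0.317

0.256, 0.250, 0.011, 0.166, 0.317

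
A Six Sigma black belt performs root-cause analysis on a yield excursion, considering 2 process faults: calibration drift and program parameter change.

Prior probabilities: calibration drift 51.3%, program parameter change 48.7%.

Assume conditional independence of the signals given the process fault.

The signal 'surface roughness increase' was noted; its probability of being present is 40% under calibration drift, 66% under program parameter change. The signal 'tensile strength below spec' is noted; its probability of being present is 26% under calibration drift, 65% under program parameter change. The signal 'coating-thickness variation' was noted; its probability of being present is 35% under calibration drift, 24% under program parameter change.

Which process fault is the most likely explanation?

For each hypothesis, the unnormalized posterior weight is prior × product of the signal likelihoods:
  calibration drift: 0.513 × 0.40 × 0.26 × 0.35 = 0.018673
  program parameter change: 0.487 × 0.66 × 0.65 × 0.24 = 0.050142
The unnormalized weights sum to 0.068815.
P(calibration drift | evidence) ≈ 0.018673 / 0.068815 ≈ 0.271
P(program parameter change | evidence) ≈ 0.050142 / 0.068815 ≈ 0.729
The largest is 0.729, so program parameter change is most probable.

program parameter change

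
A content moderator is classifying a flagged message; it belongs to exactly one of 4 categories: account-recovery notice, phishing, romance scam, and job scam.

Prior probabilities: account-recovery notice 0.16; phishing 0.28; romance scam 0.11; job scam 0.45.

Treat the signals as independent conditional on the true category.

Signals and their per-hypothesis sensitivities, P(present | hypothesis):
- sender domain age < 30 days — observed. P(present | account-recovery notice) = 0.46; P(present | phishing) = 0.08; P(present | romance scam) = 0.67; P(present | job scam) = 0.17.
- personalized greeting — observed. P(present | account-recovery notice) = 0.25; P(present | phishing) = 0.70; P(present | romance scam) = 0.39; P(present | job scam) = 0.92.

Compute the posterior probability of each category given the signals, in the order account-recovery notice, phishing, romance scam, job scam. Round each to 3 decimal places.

0.138, 0.118, 0.216, 0.528

For each hypothesis, the unnormalized posterior weight is prior × product of the signal likelihoods:
  account-recovery notice: 0.16 × 0.46 × 0.25 = 0.0184
  phishing: 0.28 × 0.08 × 0.70 = 0.01568
  romance scam: 0.11 × 0.67 × 0.39 = 0.028743
  job scam: 0.45 × 0.17 × 0.92 = 0.07038
Marginal likelihood of the evidence = 0.1332.
P(account-recovery notice | evidence) = 0.0184 / 0.1332 ≈ 0.138
P(phishing | evidence) = 0.01568 / 0.1332 ≈ 0.118
P(romance scam | evidence) = 0.028743 / 0.1332 ≈ 0.216
P(job scam | evidence) = 0.07038 / 0.1332 ≈ 0.528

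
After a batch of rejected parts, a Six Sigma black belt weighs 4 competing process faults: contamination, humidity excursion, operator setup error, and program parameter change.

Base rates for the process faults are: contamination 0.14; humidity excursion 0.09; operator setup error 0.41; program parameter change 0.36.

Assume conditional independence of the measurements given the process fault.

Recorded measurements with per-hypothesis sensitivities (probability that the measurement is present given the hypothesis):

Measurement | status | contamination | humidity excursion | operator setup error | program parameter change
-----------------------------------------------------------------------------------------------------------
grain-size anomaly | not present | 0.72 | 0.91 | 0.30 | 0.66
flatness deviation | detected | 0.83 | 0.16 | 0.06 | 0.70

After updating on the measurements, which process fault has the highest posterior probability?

program parameter change

By Bayes' rule with conditional independence, the unnormalized weight for each hypothesis is prior × ∏ likelihoods (using 1 − P(present | H) for each absent measurement):
  contamination: 0.14 × (1 − 0.72) × 0.83 = 0.032536
  humidity excursion: 0.09 × (1 − 0.91) × 0.16 = 0.001296
  operator setup error: 0.41 × (1 − 0.30) × 0.06 = 0.01722
  program parameter change: 0.36 × (1 − 0.66) × 0.70 = 0.08568
The unnormalized weights sum to 0.13673.
P(contamination | evidence) ≈ 0.032536 / 0.13673 ≈ 0.238
P(humidity excursion | evidence) ≈ 0.001296 / 0.13673 ≈ 0.009
P(operator setup error | evidence) ≈ 0.01722 / 0.13673 ≈ 0.126
P(program parameter change | evidence) ≈ 0.08568 / 0.13673 ≈ 0.627
The largest is 0.627, so program parameter change is most probable.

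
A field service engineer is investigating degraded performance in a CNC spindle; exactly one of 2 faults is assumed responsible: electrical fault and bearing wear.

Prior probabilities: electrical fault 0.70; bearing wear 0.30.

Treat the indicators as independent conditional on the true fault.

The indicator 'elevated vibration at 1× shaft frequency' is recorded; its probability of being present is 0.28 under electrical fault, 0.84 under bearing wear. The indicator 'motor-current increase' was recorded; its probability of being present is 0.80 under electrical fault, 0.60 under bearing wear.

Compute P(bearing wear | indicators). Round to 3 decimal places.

For each hypothesis, the unnormalized posterior weight is prior × product of the indicator likelihoods:
  electrical fault: 0.70 × 0.28 × 0.80 = 0.1568
  bearing wear: 0.30 × 0.84 × 0.60 = 0.1512
The unnormalized weights sum to 0.308.
P(bearing wear | evidence) = 0.1512 / 0.308 ≈ 0.491.

0.491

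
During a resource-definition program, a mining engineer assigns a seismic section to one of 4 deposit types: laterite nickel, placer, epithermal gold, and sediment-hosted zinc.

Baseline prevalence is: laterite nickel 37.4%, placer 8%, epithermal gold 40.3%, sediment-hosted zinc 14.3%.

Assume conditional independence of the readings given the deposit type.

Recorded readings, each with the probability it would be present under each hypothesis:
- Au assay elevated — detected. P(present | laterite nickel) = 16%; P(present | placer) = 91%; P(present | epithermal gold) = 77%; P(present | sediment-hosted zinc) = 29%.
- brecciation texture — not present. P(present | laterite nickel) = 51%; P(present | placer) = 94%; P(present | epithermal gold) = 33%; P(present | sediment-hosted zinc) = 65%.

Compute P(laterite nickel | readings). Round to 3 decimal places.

0.114

For each hypothesis, the unnormalized posterior weight is prior × product of the reading likelihoods (using 1 − P(present | H) for each absent reading):
  laterite nickel: 0.374 × 0.16 × (1 − 0.51) = 0.029322
  placer: 0.080 × 0.91 × (1 − 0.94) = 0.004368
  epithermal gold: 0.403 × 0.77 × (1 − 0.33) = 0.20791
  sediment-hosted zinc: 0.143 × 0.29 × (1 − 0.65) = 0.014514
Normalizing constant Z = 0.029322 + 0.004368 + 0.20791 + 0.014514 = 0.25611.
P(laterite nickel | evidence) = 0.029322 / 0.25611 ≈ 0.114.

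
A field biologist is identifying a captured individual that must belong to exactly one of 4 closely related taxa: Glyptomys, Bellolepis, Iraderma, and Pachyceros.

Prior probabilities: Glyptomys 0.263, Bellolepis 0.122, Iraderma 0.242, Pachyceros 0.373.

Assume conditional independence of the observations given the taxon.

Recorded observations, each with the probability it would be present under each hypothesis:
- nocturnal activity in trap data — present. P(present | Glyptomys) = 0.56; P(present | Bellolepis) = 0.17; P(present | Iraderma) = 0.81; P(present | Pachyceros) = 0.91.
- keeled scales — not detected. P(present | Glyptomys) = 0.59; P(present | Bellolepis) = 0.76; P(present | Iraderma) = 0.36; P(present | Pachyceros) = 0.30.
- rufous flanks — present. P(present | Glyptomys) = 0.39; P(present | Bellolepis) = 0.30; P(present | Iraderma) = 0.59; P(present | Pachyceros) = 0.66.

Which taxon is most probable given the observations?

Multiply each prior by the joint likelihood of the evidence pattern (using 1 − P(present | H) for each absent observation):
  Glyptomys: 0.263 × 0.56 × (1 − 0.59) × 0.39 = 0.02355
  Bellolepis: 0.122 × 0.17 × (1 − 0.76) × 0.30 = 0.0014933
  Iraderma: 0.242 × 0.81 × (1 − 0.36) × 0.59 = 0.074017
  Pachyceros: 0.373 × 0.91 × (1 − 0.30) × 0.66 = 0.15682
Normalizing constant Z = 0.02355 + 0.0014933 + 0.074017 + 0.15682 = 0.25588.
P(Glyptomys | evidence) ≈ 0.02355 / 0.25588 ≈ 0.092
P(Bellolepis | evidence) ≈ 0.0014933 / 0.25588 ≈ 0.006
P(Iraderma | evidence) ≈ 0.074017 / 0.25588 ≈ 0.289
P(Pachyceros | evidence) ≈ 0.15682 / 0.25588 ≈ 0.613
The largest is 0.613, so Pachyceros is most probable.

Pachyceros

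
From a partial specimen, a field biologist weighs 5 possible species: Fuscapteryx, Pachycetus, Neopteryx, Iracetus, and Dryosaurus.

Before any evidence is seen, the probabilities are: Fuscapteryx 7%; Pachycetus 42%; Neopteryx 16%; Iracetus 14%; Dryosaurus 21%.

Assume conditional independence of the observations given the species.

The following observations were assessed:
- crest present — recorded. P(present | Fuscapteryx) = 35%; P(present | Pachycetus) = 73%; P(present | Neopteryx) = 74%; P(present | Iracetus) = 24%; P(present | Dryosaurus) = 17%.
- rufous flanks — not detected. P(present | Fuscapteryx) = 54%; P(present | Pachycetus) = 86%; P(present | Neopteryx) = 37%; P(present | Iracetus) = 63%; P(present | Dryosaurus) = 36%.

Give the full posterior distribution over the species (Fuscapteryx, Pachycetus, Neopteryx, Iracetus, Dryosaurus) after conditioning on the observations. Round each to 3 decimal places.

0.069, 0.262, 0.455, 0.076, 0.139

Multiply each prior by the joint likelihood of the evidence pattern (using 1 − P(present | H) for each absent observation):
  Fuscapteryx: 0.07 × 0.35 × (1 − 0.54) = 0.01127
  Pachycetus: 0.42 × 0.73 × (1 − 0.86) = 0.042924
  Neopteryx: 0.16 × 0.74 × (1 − 0.37) = 0.074592
  Iracetus: 0.14 × 0.24 × (1 − 0.63) = 0.012432
  Dryosaurus: 0.21 × 0.17 × (1 − 0.36) = 0.022848
Marginal likelihood of the evidence = 0.16407.
P(Fuscapteryx | evidence) = 0.01127 / 0.16407 ≈ 0.069
P(Pachycetus | evidence) = 0.042924 / 0.16407 ≈ 0.262
P(Neopteryx | evidence) = 0.074592 / 0.16407 ≈ 0.455
P(Iracetus | evidence) = 0.012432 / 0.16407 ≈ 0.076
P(Dryosaurus | evidence) = 0.022848 / 0.16407 ≈ 0.139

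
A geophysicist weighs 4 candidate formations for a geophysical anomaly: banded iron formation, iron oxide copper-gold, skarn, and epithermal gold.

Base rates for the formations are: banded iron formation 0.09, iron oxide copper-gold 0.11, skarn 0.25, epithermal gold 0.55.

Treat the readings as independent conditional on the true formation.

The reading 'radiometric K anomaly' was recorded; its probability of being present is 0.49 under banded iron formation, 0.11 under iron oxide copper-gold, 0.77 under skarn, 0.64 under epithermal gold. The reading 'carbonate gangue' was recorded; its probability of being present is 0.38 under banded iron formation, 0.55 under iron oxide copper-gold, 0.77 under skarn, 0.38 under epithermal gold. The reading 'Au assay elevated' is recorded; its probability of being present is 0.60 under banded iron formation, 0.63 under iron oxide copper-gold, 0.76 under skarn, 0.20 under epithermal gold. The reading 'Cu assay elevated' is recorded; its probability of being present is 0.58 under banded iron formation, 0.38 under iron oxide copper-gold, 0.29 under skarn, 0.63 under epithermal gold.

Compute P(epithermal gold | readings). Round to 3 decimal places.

By Bayes' rule with conditional independence, the unnormalized weight for each hypothesis is prior × ∏ likelihoods:
  banded iron formation: 0.09 × 0.49 × 0.38 × 0.60 × 0.58 = 0.0058318
  iron oxide copper-gold: 0.11 × 0.11 × 0.55 × 0.63 × 0.38 = 0.0015932
  skarn: 0.25 × 0.77 × 0.77 × 0.76 × 0.29 = 0.032669
  epithermal gold: 0.55 × 0.64 × 0.38 × 0.20 × 0.63 = 0.016854
The unnormalized weights sum to 0.056948.
P(epithermal gold | evidence) = 0.016854 / 0.056948 ≈ 0.296.

0.296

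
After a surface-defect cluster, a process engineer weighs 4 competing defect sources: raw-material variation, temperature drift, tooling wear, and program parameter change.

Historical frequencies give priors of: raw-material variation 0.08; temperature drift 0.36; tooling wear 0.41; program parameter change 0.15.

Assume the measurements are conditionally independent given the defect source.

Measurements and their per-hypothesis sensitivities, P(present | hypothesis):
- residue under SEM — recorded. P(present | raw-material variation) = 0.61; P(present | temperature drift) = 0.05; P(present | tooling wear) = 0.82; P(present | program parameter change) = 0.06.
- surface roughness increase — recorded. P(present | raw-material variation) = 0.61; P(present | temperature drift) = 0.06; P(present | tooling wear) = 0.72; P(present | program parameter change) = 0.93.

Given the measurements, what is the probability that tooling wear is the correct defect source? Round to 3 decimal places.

By Bayes' rule with conditional independence, the unnormalized weight for each hypothesis is prior × ∏ likelihoods:
  raw-material variation: 0.08 × 0.61 × 0.61 = 0.029768
  temperature drift: 0.36 × 0.05 × 0.06 = 0.00108
  tooling wear: 0.41 × 0.82 × 0.72 = 0.24206
  program parameter change: 0.15 × 0.06 × 0.93 = 0.00837
The unnormalized weights sum to 0.28128.
P(tooling wear | evidence) = 0.24206 / 0.28128 ≈ 0.861.

0.861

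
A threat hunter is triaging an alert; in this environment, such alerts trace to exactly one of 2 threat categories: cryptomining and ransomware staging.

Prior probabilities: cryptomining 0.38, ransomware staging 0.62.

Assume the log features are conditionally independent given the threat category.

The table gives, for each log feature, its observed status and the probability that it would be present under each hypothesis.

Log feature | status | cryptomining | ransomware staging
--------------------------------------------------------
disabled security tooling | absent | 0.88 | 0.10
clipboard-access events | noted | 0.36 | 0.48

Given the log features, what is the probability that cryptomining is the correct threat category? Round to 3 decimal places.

Multiply each prior by the joint likelihood of the log feature pattern (using 1 − P(present | H) for each absent log feature):
  cryptomining: 0.38 × (1 − 0.88) × 0.36 = 0.016416
  ransomware staging: 0.62 × (1 − 0.10) × 0.48 = 0.26784
Normalizing constant Z = 0.016416 + 0.26784 = 0.28426.
P(cryptomining | evidence) = 0.016416 / 0.28426 ≈ 0.058.

0.058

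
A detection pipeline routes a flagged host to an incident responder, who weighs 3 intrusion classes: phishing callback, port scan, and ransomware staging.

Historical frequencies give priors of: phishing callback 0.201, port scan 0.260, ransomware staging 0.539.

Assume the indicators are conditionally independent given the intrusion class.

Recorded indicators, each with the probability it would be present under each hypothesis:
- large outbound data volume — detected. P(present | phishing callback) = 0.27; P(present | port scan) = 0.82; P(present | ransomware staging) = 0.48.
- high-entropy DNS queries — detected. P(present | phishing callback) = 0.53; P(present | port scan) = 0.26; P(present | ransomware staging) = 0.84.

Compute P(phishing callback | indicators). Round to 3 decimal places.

0.095

Multiply each prior by the joint likelihood of the indicator pattern:
  phishing callback: 0.201 × 0.27 × 0.53 = 0.028763
  port scan: 0.260 × 0.82 × 0.26 = 0.055432
  ransomware staging: 0.539 × 0.48 × 0.84 = 0.21732
Normalizing constant Z = 0.028763 + 0.055432 + 0.21732 = 0.30152.
P(phishing callback | evidence) = 0.028763 / 0.30152 ≈ 0.095.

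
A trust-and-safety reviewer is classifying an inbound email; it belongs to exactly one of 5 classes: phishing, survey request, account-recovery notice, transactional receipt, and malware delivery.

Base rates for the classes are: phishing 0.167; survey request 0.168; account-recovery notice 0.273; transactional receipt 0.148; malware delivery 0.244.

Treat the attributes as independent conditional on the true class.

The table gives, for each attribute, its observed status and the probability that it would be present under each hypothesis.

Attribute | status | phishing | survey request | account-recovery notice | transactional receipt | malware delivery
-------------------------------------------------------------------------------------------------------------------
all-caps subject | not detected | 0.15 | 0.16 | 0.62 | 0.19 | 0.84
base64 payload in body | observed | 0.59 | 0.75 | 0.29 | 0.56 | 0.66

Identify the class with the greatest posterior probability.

By Bayes' rule with conditional independence, the unnormalized weight for each hypothesis is prior × ∏ likelihoods (using 1 − P(present | H) for each absent attribute):
  phishing: 0.167 × (1 − 0.15) × 0.59 = 0.08375
  survey request: 0.168 × (1 − 0.16) × 0.75 = 0.10584
  account-recovery notice: 0.273 × (1 − 0.62) × 0.29 = 0.030085
  transactional receipt: 0.148 × (1 − 0.19) × 0.56 = 0.067133
  malware delivery: 0.244 × (1 − 0.84) × 0.66 = 0.025766
The unnormalized weights sum to 0.31257.
P(phishing | evidence) ≈ 0.08375 / 0.31257 ≈ 0.268
P(survey request | evidence) ≈ 0.10584 / 0.31257 ≈ 0.339
P(account-recovery notice | evidence) ≈ 0.030085 / 0.31257 ≈ 0.096
P(transactional receipt | evidence) ≈ 0.067133 / 0.31257 ≈ 0.215
P(malware delivery | evidence) ≈ 0.025766 / 0.31257 ≈ 0.082
The largest is 0.339, so survey request is most probable.

survey request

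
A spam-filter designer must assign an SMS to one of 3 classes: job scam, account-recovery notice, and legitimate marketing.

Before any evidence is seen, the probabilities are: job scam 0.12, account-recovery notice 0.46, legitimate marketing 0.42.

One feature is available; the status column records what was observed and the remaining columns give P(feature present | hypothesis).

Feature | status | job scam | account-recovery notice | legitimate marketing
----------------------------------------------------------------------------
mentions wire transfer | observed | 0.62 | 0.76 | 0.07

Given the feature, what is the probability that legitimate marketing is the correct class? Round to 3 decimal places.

For each hypothesis, the unnormalized posterior weight is prior × likelihood:
  job scam: 0.12 × 0.62 = 0.0744
  account-recovery notice: 0.46 × 0.76 = 0.3496
  legitimate marketing: 0.42 × 0.07 = 0.0294
Marginal likelihood of the evidence = 0.4534.
P(legitimate marketing | evidence) = 0.0294 / 0.4534 ≈ 0.065.

0.065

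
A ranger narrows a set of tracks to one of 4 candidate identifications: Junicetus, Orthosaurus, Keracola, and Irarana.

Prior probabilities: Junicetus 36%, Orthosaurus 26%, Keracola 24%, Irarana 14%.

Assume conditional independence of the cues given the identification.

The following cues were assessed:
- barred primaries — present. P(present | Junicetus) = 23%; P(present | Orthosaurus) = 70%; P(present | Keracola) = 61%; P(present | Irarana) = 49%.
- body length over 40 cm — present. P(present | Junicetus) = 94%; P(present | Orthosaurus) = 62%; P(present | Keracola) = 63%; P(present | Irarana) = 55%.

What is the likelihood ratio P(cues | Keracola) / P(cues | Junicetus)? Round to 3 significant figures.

1.78

Take the product of per-cue likelihoods under each hypothesis, then divide.
  Keracola: 0.61 × 0.63 = 0.3843
  Junicetus: 0.23 × 0.94 = 0.2162
Bayes factor = 0.3843 / 0.2162 ≈ 1.78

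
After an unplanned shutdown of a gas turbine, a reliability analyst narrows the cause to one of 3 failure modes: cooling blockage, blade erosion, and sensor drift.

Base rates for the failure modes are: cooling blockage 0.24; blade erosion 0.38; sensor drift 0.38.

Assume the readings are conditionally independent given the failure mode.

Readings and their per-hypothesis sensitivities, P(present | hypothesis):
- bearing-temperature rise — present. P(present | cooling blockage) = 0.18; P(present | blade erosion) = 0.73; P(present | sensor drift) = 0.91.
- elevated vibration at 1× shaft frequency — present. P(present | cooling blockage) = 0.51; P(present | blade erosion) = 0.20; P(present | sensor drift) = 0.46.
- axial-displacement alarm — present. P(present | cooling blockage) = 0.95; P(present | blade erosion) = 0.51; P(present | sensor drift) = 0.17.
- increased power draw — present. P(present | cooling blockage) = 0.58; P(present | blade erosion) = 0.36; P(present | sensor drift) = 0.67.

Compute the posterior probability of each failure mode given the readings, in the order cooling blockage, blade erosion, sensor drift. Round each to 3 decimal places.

By Bayes' rule with conditional independence, the unnormalized weight for each hypothesis is prior × ∏ likelihoods:
  cooling blockage: 0.24 × 0.18 × 0.51 × 0.95 × 0.58 = 0.01214
  blade erosion: 0.38 × 0.73 × 0.20 × 0.51 × 0.36 = 0.010186
  sensor drift: 0.38 × 0.91 × 0.46 × 0.17 × 0.67 = 0.018118
Normalizing constant Z = 0.01214 + 0.010186 + 0.018118 = 0.040444.
P(cooling blockage | evidence) = 0.01214 / 0.040444 ≈ 0.300
P(blade erosion | evidence) = 0.010186 / 0.040444 ≈ 0.252
P(sensor drift | evidence) = 0.018118 / 0.040444 ≈ 0.448

0.300, 0.252, 0.448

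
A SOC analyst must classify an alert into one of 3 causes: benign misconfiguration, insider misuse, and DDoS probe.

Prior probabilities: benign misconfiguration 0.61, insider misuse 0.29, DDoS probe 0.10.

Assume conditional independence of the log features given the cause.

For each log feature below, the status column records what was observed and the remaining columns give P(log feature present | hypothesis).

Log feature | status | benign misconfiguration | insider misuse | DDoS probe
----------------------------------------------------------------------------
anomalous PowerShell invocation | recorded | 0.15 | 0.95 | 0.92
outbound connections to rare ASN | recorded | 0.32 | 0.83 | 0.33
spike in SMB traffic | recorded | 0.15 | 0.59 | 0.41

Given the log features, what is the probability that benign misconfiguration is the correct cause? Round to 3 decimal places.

For each hypothesis, the unnormalized posterior weight is prior × product of the log feature likelihoods:
  benign misconfiguration: 0.61 × 0.15 × 0.32 × 0.15 = 0.004392
  insider misuse: 0.29 × 0.95 × 0.83 × 0.59 = 0.13491
  DDoS probe: 0.10 × 0.92 × 0.33 × 0.41 = 0.012448
Marginal likelihood of the evidence = 0.15175.
P(benign misconfiguration | evidence) = 0.004392 / 0.15175 ≈ 0.029.

0.029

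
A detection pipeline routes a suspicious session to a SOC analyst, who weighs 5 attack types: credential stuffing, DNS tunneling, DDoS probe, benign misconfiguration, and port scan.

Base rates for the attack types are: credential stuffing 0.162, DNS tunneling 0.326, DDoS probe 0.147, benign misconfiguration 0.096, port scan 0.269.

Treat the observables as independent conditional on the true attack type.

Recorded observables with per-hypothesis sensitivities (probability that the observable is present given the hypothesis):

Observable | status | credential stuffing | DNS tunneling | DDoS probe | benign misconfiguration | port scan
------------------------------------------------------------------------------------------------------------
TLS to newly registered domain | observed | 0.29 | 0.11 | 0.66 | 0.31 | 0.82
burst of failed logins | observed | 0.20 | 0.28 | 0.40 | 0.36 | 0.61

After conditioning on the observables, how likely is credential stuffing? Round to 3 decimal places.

By Bayes' rule with conditional independence, the unnormalized weight for each hypothesis is prior × ∏ likelihoods:
  credential stuffing: 0.162 × 0.29 × 0.20 = 0.009396
  DNS tunneling: 0.326 × 0.11 × 0.28 = 0.010041
  DDoS probe: 0.147 × 0.66 × 0.40 = 0.038808
  benign misconfiguration: 0.096 × 0.31 × 0.36 = 0.010714
  port scan: 0.269 × 0.82 × 0.61 = 0.13455
The unnormalized weights sum to 0.20351.
P(credential stuffing | evidence) = 0.009396 / 0.20351 ≈ 0.046.

0.046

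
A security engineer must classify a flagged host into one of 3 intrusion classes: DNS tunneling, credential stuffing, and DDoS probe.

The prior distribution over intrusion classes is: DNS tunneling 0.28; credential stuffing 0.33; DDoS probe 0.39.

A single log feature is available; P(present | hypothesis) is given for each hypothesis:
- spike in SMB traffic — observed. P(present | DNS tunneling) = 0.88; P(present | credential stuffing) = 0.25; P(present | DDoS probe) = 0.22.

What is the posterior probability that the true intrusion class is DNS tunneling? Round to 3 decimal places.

0.594

For each hypothesis, the unnormalized posterior weight is prior × likelihood:
  DNS tunneling: 0.28 × 0.88 = 0.2464
  credential stuffing: 0.33 × 0.25 = 0.0825
  DDoS probe: 0.39 × 0.22 = 0.0858
Marginal likelihood of the evidence = 0.4147.
P(DNS tunneling | evidence) = 0.2464 / 0.4147 ≈ 0.594.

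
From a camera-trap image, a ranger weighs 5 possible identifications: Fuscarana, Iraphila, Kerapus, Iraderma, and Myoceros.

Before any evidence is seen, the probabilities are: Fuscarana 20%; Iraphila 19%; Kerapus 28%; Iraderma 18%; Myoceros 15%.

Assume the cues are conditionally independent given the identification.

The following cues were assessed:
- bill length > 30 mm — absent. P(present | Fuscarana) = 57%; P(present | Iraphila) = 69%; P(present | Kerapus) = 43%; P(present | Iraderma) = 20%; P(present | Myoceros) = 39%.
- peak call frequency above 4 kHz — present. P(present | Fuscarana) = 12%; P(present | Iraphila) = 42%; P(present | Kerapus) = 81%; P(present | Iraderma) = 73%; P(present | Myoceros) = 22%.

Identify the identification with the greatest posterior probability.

For each hypothesis, the unnormalized posterior weight is prior × product of the cue likelihoods (using 1 − P(present | H) for each absent cue):
  Fuscarana: 0.20 × (1 − 0.57) × 0.12 = 0.01032
  Iraphila: 0.19 × (1 − 0.69) × 0.42 = 0.024738
  Kerapus: 0.28 × (1 − 0.43) × 0.81 = 0.12928
  Iraderma: 0.18 × (1 − 0.20) × 0.73 = 0.10512
  Myoceros: 0.15 × (1 − 0.39) × 0.22 = 0.02013
The unnormalized weights sum to 0.28958.
P(Fuscarana | evidence) ≈ 0.01032 / 0.28958 ≈ 0.036
P(Iraphila | evidence) ≈ 0.024738 / 0.28958 ≈ 0.085
P(Kerapus | evidence) ≈ 0.12928 / 0.28958 ≈ 0.446
P(Iraderma | evidence) ≈ 0.10512 / 0.28958 ≈ 0.363
P(Myoceros | evidence) ≈ 0.02013 / 0.28958 ≈ 0.070
The largest is 0.446, so Kerapus is most probable.

Kerapus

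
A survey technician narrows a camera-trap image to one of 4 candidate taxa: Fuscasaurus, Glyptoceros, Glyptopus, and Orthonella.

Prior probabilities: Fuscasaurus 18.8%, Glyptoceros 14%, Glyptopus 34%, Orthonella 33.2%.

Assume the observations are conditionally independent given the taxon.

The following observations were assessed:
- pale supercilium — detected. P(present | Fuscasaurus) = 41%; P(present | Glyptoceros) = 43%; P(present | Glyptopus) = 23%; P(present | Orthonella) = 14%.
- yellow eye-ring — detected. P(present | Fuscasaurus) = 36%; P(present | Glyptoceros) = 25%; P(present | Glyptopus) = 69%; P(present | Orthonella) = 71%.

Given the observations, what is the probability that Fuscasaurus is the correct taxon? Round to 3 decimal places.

By Bayes' rule with conditional independence, the unnormalized weight for each hypothesis is prior × ∏ likelihoods:
  Fuscasaurus: 0.188 × 0.41 × 0.36 = 0.027749
  Glyptoceros: 0.140 × 0.43 × 0.25 = 0.01505
  Glyptopus: 0.340 × 0.23 × 0.69 = 0.053958
  Orthonella: 0.332 × 0.14 × 0.71 = 0.033001
Normalizing constant Z = 0.027749 + 0.01505 + 0.053958 + 0.033001 = 0.12976.
P(Fuscasaurus | evidence) = 0.027749 / 0.12976 ≈ 0.214.

0.214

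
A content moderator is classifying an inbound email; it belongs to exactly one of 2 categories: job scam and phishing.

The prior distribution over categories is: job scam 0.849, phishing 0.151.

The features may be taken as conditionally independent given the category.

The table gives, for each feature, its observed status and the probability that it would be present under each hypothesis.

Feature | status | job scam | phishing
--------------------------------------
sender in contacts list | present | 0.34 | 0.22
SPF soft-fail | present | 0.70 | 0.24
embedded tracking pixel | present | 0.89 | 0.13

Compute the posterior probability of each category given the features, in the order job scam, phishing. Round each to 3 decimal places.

For each hypothesis, the unnormalized posterior weight is prior × product of the feature likelihoods:
  job scam: 0.849 × 0.34 × 0.70 × 0.89 = 0.17984
  phishing: 0.151 × 0.22 × 0.24 × 0.13 = 0.0010365
Marginal likelihood of the evidence = 0.18087.
P(job scam | evidence) = 0.17984 / 0.18087 ≈ 0.994
P(phishing | evidence) = 0.0010365 / 0.18087 ≈ 0.006

0.994, 0.006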